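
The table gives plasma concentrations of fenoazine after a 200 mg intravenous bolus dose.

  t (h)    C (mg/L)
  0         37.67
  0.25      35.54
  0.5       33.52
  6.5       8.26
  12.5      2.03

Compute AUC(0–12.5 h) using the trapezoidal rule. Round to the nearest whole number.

AUC = 174 mg/L·h

Trapezoidal AUC_0→12.5:
  [0→0.25]: (37.67+35.54)/2 × 0.25 = 9.15125
  [0.25→0.5]: (35.54+33.52)/2 × 0.25 = 8.6325
  [0.5→6.5]: (33.52+8.26)/2 × 6 = 125.34
  [6.5→12.5]: (8.26+2.03)/2 × 6 = 30.87
  Sum = 173.99375 mg/L·h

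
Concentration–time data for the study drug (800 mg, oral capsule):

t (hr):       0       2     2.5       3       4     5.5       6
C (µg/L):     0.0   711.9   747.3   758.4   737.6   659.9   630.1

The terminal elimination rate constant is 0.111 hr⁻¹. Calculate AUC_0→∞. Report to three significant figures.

Trapezoidal AUC_0→6:
  [0→2]: (0.0+711.9)/2 × 2 = 711.9
  [2→2.5]: (711.9+747.3)/2 × 0.5 = 364.8
  [2.5→3]: (747.3+758.4)/2 × 0.5 = 376.425
  [3→4]: (758.4+737.6)/2 × 1 = 748.0
  [4→5.5]: (737.6+659.9)/2 × 1.5 = 1048.125
  [5.5→6]: (659.9+630.1)/2 × 0.5 = 322.5
  Sum = 3571.75 µg/L·hr
Extrapolated tail: C_last / k_e = 630.1 / 0.111 = 5676.577
AUC_0→∞ = 3571.75 + 5676.577 = 9248.327 µg/L·hr

AUC = 9250 µg/L·hr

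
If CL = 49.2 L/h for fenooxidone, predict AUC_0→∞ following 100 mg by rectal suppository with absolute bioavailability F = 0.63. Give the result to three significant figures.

AUC = 1.28 mg/L·h

AUC_0→∞ = F × Dose / CL
        = 0.63 × 100 / 49.2 = 1.28049 mg/L·h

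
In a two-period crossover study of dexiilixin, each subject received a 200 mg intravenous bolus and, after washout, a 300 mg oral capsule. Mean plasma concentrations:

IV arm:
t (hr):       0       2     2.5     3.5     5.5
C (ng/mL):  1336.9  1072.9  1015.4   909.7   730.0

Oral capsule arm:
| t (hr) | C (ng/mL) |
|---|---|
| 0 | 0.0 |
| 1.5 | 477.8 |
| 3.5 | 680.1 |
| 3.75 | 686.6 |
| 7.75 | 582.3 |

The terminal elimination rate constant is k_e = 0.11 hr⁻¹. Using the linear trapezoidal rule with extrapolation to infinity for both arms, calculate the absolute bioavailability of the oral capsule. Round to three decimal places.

F = 0.521

Trapezoidal AUC_0→5.5 (IV):
  [0→2]: (1336.9+1072.9)/2 × 2 = 2409.8
  [2→2.5]: (1072.9+1015.4)/2 × 0.5 = 522.075
  [2.5→3.5]: (1015.4+909.7)/2 × 1 = 962.55
  [3.5→5.5]: (909.7+730.0)/2 × 2 = 1639.7
  Sum = 5534.125 ng/mL·hr
IV tail: 730.0/0.11 = 6636.364; AUC_iv,0→∞ = 5534.125 + 6636.364 = 12170.489 ng/mL·hr
Trapezoidal AUC_0→7.75 (oral capsule):
  [0→1.5]: (0.0+477.8)/2 × 1.5 = 358.35
  [1.5→3.5]: (477.8+680.1)/2 × 2 = 1157.9
  [3.5→3.75]: (680.1+686.6)/2 × 0.25 = 170.8375
  [3.75→7.75]: (686.6+582.3)/2 × 4 = 2537.8
  Sum = 4224.8875 ng/mL·hr
oral capsule tail: 582.3/0.11 = 5293.636; AUC_ev,0→∞ = 4224.8875 + 5293.636 = 9518.5235 ng/mL·hr
F = (AUC_ev/D_ev)/(AUC_iv/D_iv) = (9518.5235/300)/(12170.489/200) = 31.7284/60.852445 = 0.5214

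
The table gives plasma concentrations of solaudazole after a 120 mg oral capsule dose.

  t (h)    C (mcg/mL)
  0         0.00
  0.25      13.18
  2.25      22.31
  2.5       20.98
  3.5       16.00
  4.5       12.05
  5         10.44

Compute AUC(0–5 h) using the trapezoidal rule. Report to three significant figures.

AUC = 80.7 mcg/mL·h

Trapezoidal AUC_0→5:
  [0→0.25]: (0.00+13.18)/2 × 0.25 = 1.6475
  [0.25→2.25]: (13.18+22.31)/2 × 2 = 35.49
  [2.25→2.5]: (22.31+20.98)/2 × 0.25 = 5.41125
  [2.5→3.5]: (20.98+16.00)/2 × 1 = 18.49
  [3.5→4.5]: (16.00+12.05)/2 × 1 = 14.025
  [4.5→5]: (12.05+10.44)/2 × 0.5 = 5.6225
  Sum = 80.68625 mcg/mL·h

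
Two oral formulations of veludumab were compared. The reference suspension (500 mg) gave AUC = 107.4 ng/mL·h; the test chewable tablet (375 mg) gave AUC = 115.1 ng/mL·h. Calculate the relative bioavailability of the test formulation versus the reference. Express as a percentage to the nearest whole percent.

F_rel = (AUC_test/D_test) / (AUC_ref/D_ref)
      = (115.1/375) / (107.4/500)
      = 0.306933 / 0.2148 = 1.4289 = 142.89%

F_rel = 143%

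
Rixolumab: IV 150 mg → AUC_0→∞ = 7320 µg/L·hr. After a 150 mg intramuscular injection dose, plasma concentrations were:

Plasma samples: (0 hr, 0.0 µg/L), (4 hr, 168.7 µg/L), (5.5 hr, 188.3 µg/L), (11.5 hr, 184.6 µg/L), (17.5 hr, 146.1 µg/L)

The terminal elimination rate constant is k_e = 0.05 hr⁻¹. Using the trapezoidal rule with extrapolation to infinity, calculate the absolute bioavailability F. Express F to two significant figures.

F = 0.77

Trapezoidal AUC_0→17.5 (intramuscular injection):
  [0→4]: (0.0+168.7)/2 × 4 = 337.4
  [4→5.5]: (168.7+188.3)/2 × 1.5 = 267.75
  [5.5→11.5]: (188.3+184.6)/2 × 6 = 1118.7
  [11.5→17.5]: (184.6+146.1)/2 × 6 = 992.1
  Sum = 2715.95 µg/L·hr
Tail: C_last/k_e = 146.1/0.05 = 2922.000
AUC_0→∞ (intramuscular injection) = 2715.95 + 2922.000 = 5637.95 µg/L·hr
F = (AUC_ev/D_ev)/(AUC_iv/D_iv) = (5637.95/150)/(7320/150) = 37.5863/48.8 = 0.7702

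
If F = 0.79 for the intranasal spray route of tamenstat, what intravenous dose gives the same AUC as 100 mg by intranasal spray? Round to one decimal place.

D_iv = 79.0 mg

Systemic exposure from an extravascular dose = F × D_ev, so the equivalent IV dose is F × D_ev.
D_iv = F × D_ev = 0.79 × 100 = 79 mg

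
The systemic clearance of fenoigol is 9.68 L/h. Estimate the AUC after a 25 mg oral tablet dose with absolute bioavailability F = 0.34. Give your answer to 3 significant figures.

AUC = 0.878 mg/L·h

AUC_0→∞ = F × Dose / CL
        = 0.34 × 25 / 9.68 = 0.878099 mg/L·h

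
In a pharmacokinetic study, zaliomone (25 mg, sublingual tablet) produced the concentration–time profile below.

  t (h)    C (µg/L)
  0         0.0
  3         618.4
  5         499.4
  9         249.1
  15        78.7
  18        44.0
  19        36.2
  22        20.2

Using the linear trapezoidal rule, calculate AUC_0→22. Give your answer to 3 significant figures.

Trapezoidal AUC_0→22:
  [0→3]: (0.0+618.4)/2 × 3 = 927.6
  [3→5]: (618.4+499.4)/2 × 2 = 1117.8
  [5→9]: (499.4+249.1)/2 × 4 = 1497.0
  [9→15]: (249.1+78.7)/2 × 6 = 983.4
  [15→18]: (78.7+44.0)/2 × 3 = 184.05
  [18→19]: (44.0+36.2)/2 × 1 = 40.1
  [19→22]: (36.2+20.2)/2 × 3 = 84.6
  Sum = 4834.55 µg/L·h

AUC = 4830 µg/L·h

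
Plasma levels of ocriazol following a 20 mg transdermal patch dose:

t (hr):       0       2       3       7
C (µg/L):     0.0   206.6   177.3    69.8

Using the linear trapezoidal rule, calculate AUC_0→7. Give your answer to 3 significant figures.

AUC = 893 µg/L·hr

Trapezoidal AUC_0→7:
  [0→2]: (0.0+206.6)/2 × 2 = 206.6
  [2→3]: (206.6+177.3)/2 × 1 = 191.95
  [3→7]: (177.3+69.8)/2 × 4 = 494.2
  Sum = 892.75 µg/L·hr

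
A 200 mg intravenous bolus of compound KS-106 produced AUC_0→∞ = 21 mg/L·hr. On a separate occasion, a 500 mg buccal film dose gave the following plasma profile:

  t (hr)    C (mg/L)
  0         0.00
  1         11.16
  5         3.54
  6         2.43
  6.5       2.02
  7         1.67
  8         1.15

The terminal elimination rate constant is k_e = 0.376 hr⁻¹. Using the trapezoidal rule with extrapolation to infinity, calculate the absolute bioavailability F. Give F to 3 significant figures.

F = 0.847

Trapezoidal AUC_0→8 (buccal film):
  [0→1]: (0.00+11.16)/2 × 1 = 5.58
  [1→5]: (11.16+3.54)/2 × 4 = 29.4
  [5→6]: (3.54+2.43)/2 × 1 = 2.985
  [6→6.5]: (2.43+2.02)/2 × 0.5 = 1.1125
  [6.5→7]: (2.02+1.67)/2 × 0.5 = 0.9225
  [7→8]: (1.67+1.15)/2 × 1 = 1.41
  Sum = 41.41 mg/L·hr
Tail: C_last/k_e = 1.15/0.376 = 3.059
AUC_0→∞ (buccal film) = 41.41 + 3.059 = 44.469 mg/L·hr
F = (AUC_ev/D_ev)/(AUC_iv/D_iv) = (44.469/500)/(21/200) = 0.088938/0.105 = 0.8470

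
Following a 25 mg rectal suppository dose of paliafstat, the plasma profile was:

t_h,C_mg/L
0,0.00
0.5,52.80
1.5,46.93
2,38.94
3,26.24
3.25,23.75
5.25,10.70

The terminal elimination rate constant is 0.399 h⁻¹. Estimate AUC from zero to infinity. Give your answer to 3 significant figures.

AUC = 185 mg/L·h

Trapezoidal AUC_0→5.25:
  [0→0.5]: (0.00+52.80)/2 × 0.5 = 13.2
  [0.5→1.5]: (52.80+46.93)/2 × 1 = 49.865
  [1.5→2]: (46.93+38.94)/2 × 0.5 = 21.4675
  [2→3]: (38.94+26.24)/2 × 1 = 32.59
  [3→3.25]: (26.24+23.75)/2 × 0.25 = 6.24875
  [3.25→5.25]: (23.75+10.70)/2 × 2 = 34.45
  Sum = 157.82125 mg/L·h
Extrapolated tail: C_last / k_e = 10.70 / 0.399 = 26.817
AUC_0→∞ = 157.82125 + 26.817 = 184.63825 mg/L·h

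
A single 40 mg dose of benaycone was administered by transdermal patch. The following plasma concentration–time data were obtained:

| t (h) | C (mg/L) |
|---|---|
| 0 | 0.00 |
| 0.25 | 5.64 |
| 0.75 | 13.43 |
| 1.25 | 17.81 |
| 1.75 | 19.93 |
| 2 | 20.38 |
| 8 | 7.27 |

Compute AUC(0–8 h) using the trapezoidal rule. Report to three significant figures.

AUC = 111 mg/L·h

Trapezoidal AUC_0→8:
  [0→0.25]: (0.00+5.64)/2 × 0.25 = 0.705
  [0.25→0.75]: (5.64+13.43)/2 × 0.5 = 4.7675
  [0.75→1.25]: (13.43+17.81)/2 × 0.5 = 7.81
  [1.25→1.75]: (17.81+19.93)/2 × 0.5 = 9.435
  [1.75→2]: (19.93+20.38)/2 × 0.25 = 5.03875
  [2→8]: (20.38+7.27)/2 × 6 = 82.95
  Sum = 110.70625 mg/L·h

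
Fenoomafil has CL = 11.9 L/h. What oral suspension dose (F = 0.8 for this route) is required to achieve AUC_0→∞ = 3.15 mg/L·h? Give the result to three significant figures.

Dose = 46.9 mg

Dose = CL × AUC_0→∞ / F
     = 11.9 × 3.15 / 0.8 = 46.85625 mg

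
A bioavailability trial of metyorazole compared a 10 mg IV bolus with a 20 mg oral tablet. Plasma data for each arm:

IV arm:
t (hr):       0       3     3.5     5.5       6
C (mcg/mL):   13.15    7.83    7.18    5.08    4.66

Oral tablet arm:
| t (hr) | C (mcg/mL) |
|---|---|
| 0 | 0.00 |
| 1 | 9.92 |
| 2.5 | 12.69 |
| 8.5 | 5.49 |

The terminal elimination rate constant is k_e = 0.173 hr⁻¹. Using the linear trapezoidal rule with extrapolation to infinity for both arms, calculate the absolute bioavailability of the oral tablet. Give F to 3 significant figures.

F = 0.704

Trapezoidal AUC_0→6 (IV):
  [0→3]: (13.15+7.83)/2 × 3 = 31.47
  [3→3.5]: (7.83+7.18)/2 × 0.5 = 3.7525
  [3.5→5.5]: (7.18+5.08)/2 × 2 = 12.26
  [5.5→6]: (5.08+4.66)/2 × 0.5 = 2.435
  Sum = 49.9175 mcg/mL·hr
IV tail: 4.66/0.173 = 26.936; AUC_iv,0→∞ = 49.9175 + 26.936 = 76.8535 mcg/mL·hr
Trapezoidal AUC_0→8.5 (oral tablet):
  [0→1]: (0.00+9.92)/2 × 1 = 4.96
  [1→2.5]: (9.92+12.69)/2 × 1.5 = 16.9575
  [2.5→8.5]: (12.69+5.49)/2 × 6 = 54.54
  Sum = 76.4575 mcg/mL·hr
oral tablet tail: 5.49/0.173 = 31.734; AUC_ev,0→∞ = 76.4575 + 31.734 = 108.1915 mcg/mL·hr
F = (AUC_ev/D_ev)/(AUC_iv/D_iv) = (108.1915/20)/(76.8535/10) = 5.409575/7.68535 = 0.7039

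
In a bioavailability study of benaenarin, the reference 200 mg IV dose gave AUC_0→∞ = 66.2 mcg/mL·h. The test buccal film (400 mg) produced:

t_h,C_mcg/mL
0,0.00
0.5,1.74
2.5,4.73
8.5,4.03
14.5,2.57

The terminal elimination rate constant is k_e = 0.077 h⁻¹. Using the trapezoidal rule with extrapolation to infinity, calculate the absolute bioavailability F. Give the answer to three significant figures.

F = 0.652

Trapezoidal AUC_0→14.5 (buccal film):
  [0→0.5]: (0.00+1.74)/2 × 0.5 = 0.435
  [0.5→2.5]: (1.74+4.73)/2 × 2 = 6.47
  [2.5→8.5]: (4.73+4.03)/2 × 6 = 26.28
  [8.5→14.5]: (4.03+2.57)/2 × 6 = 19.8
  Sum = 52.985 mcg/mL·h
Tail: C_last/k_e = 2.57/0.077 = 33.377
AUC_0→∞ (buccal film) = 52.985 + 33.377 = 86.362 mcg/mL·h
F = (AUC_ev/D_ev)/(AUC_iv/D_iv) = (86.362/400)/(66.2/200) = 0.215905/0.331 = 0.6523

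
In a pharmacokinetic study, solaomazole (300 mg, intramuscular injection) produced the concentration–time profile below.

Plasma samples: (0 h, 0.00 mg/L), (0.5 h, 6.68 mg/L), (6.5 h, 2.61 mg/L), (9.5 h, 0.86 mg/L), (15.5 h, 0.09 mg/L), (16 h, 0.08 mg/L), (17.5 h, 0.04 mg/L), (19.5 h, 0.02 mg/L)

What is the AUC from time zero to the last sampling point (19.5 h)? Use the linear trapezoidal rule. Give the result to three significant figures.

Trapezoidal AUC_0→19.5:
  [0→0.5]: (0.00+6.68)/2 × 0.5 = 1.67
  [0.5→6.5]: (6.68+2.61)/2 × 6 = 27.87
  [6.5→9.5]: (2.61+0.86)/2 × 3 = 5.205
  [9.5→15.5]: (0.86+0.09)/2 × 6 = 2.85
  [15.5→16]: (0.09+0.08)/2 × 0.5 = 0.0425
  [16→17.5]: (0.08+0.04)/2 × 1.5 = 0.09
  [17.5→19.5]: (0.04+0.02)/2 × 2 = 0.06
  Sum = 37.7875 mg/L·h

AUC = 37.8 mg/L·h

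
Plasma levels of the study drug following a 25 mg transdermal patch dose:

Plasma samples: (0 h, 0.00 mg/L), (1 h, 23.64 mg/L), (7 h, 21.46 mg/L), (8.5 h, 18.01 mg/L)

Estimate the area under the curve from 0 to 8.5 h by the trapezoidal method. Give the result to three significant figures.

Trapezoidal AUC_0→8.5:
  [0→1]: (0.00+23.64)/2 × 1 = 11.82
  [1→7]: (23.64+21.46)/2 × 6 = 135.3
  [7→8.5]: (21.46+18.01)/2 × 1.5 = 29.6025
  Sum = 176.7225 mg/L·h

AUC = 177 mg/L·h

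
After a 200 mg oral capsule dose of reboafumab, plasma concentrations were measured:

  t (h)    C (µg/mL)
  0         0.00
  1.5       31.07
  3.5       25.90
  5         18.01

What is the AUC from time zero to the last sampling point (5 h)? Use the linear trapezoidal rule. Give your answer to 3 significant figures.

Trapezoidal AUC_0→5:
  [0→1.5]: (0.00+31.07)/2 × 1.5 = 23.3025
  [1.5→3.5]: (31.07+25.90)/2 × 2 = 56.97
  [3.5→5]: (25.90+18.01)/2 × 1.5 = 32.9325
  Sum = 113.205 µg/mL·h

AUC = 113 µg/mL·h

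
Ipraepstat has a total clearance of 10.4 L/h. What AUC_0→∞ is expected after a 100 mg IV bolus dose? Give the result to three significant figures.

AUC = 9.62 mg/L·h

AUC_0→∞ = Dose_iv / CL
        = 100 / 10.4 = 9.61538 mg/L·h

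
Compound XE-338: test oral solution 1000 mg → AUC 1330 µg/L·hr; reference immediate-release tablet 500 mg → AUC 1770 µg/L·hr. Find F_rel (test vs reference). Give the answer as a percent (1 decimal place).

F_rel = 37.6%

F_rel = (AUC_test/D_test) / (AUC_ref/D_ref)
      = (1330/1000) / (1770/500)
      = 1.33 / 3.54 = 0.3757 = 37.57%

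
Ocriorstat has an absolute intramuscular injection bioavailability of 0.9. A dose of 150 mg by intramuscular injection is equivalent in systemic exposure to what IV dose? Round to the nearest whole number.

Systemic exposure from an extravascular dose = F × D_ev, so the equivalent IV dose is F × D_ev.
D_iv = F × D_ev = 0.9 × 150 = 135 mg

D_iv = 135 mg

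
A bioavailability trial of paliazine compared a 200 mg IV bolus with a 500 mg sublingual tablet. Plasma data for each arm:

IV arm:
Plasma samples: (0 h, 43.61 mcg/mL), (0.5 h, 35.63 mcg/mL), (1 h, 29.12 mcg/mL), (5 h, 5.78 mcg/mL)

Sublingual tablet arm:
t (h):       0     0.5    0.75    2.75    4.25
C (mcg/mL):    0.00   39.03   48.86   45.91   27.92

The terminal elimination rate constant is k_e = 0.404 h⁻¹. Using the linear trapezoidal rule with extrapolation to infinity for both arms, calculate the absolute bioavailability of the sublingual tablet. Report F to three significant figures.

F = 0.799

Trapezoidal AUC_0→5 (IV):
  [0→0.5]: (43.61+35.63)/2 × 0.5 = 19.81
  [0.5→1]: (35.63+29.12)/2 × 0.5 = 16.1875
  [1→5]: (29.12+5.78)/2 × 4 = 69.8
  Sum = 105.7975 mcg/mL·h
IV tail: 5.78/0.404 = 14.307; AUC_iv,0→∞ = 105.7975 + 14.307 = 120.1045 mcg/mL·h
Trapezoidal AUC_0→4.25 (sublingual tablet):
  [0→0.5]: (0.00+39.03)/2 × 0.5 = 9.7575
  [0.5→0.75]: (39.03+48.86)/2 × 0.25 = 10.98625
  [0.75→2.75]: (48.86+45.91)/2 × 2 = 94.77
  [2.75→4.25]: (45.91+27.92)/2 × 1.5 = 55.3725
  Sum = 170.88625 mcg/mL·h
sublingual tablet tail: 27.92/0.404 = 69.109; AUC_ev,0→∞ = 170.88625 + 69.109 = 239.99525 mcg/mL·h
F = (AUC_ev/D_ev)/(AUC_iv/D_iv) = (239.99525/500)/(120.1045/200) = 0.4799905/0.6005225 = 0.7993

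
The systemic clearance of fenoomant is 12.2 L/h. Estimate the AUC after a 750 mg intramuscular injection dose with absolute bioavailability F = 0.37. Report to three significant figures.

AUC_0→∞ = F × Dose / CL
        = 0.37 × 750 / 12.2 = 22.7459 mg/L·h

AUC = 22.7 mg/L·h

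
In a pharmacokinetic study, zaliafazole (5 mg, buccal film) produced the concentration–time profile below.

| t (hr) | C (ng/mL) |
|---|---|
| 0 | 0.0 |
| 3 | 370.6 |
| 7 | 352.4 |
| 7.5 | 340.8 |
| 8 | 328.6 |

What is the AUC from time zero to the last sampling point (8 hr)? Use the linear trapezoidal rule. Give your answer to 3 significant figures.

AUC = 2340 ng/mL·hr

Trapezoidal AUC_0→8:
  [0→3]: (0.0+370.6)/2 × 3 = 555.9
  [3→7]: (370.6+352.4)/2 × 4 = 1446.0
  [7→7.5]: (352.4+340.8)/2 × 0.5 = 173.3
  [7.5→8]: (340.8+328.6)/2 × 0.5 = 167.35
  Sum = 2342.55 ng/mL·hr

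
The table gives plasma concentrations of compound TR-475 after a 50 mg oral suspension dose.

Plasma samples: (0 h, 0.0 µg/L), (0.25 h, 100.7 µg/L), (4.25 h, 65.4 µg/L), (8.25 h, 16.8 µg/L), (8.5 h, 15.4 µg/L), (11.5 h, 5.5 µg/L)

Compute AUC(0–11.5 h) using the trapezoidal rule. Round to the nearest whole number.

AUC = 545 µg/L·h

Trapezoidal AUC_0→11.5:
  [0→0.25]: (0.0+100.7)/2 × 0.25 = 12.5875
  [0.25→4.25]: (100.7+65.4)/2 × 4 = 332.2
  [4.25→8.25]: (65.4+16.8)/2 × 4 = 164.4
  [8.25→8.5]: (16.8+15.4)/2 × 0.25 = 4.025
  [8.5→11.5]: (15.4+5.5)/2 × 3 = 31.35
  Sum = 544.5625 µg/L·h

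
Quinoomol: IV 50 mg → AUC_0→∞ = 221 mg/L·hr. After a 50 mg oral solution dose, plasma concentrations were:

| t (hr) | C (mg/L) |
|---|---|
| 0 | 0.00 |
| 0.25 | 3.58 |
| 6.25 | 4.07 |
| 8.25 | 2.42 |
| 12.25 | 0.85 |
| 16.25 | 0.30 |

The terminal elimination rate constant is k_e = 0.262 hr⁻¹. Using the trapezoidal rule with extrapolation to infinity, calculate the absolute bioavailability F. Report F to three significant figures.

F = 0.180

Trapezoidal AUC_0→16.25 (oral solution):
  [0→0.25]: (0.00+3.58)/2 × 0.25 = 0.4475
  [0.25→6.25]: (3.58+4.07)/2 × 6 = 22.95
  [6.25→8.25]: (4.07+2.42)/2 × 2 = 6.49
  [8.25→12.25]: (2.42+0.85)/2 × 4 = 6.54
  [12.25→16.25]: (0.85+0.30)/2 × 4 = 2.3
  Sum = 38.7275 mg/L·hr
Tail: C_last/k_e = 0.30/0.262 = 1.145
AUC_0→∞ (oral solution) = 38.7275 + 1.145 = 39.8725 mg/L·hr
F = (AUC_ev/D_ev)/(AUC_iv/D_iv) = (39.8725/50)/(221/50) = 0.79745/4.42 = 0.1804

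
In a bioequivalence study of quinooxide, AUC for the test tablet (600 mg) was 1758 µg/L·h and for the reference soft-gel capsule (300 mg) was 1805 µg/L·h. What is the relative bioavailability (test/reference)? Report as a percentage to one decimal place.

F_rel = 48.7%

F_rel = (AUC_test/D_test) / (AUC_ref/D_ref)
      = (1758/600) / (1805/300)
      = 2.93 / 6.01667 = 0.4870 = 48.70%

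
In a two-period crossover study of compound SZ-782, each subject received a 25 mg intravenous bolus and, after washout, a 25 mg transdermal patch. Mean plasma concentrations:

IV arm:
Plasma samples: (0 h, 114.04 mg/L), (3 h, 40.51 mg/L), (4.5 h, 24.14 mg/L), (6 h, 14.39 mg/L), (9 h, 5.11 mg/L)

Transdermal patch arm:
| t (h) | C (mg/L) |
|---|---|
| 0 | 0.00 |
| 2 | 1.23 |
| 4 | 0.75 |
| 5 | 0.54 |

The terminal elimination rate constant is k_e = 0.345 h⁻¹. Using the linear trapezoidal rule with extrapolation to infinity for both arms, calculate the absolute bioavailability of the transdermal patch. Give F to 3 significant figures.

Trapezoidal AUC_0→9 (IV):
  [0→3]: (114.04+40.51)/2 × 3 = 231.825
  [3→4.5]: (40.51+24.14)/2 × 1.5 = 48.4875
  [4.5→6]: (24.14+14.39)/2 × 1.5 = 28.8975
  [6→9]: (14.39+5.11)/2 × 3 = 29.25
  Sum = 338.46 mg/L·h
IV tail: 5.11/0.345 = 14.812; AUC_iv,0→∞ = 338.46 + 14.812 = 353.272 mg/L·h
Trapezoidal AUC_0→5 (transdermal patch):
  [0→2]: (0.00+1.23)/2 × 2 = 1.23
  [2→4]: (1.23+0.75)/2 × 2 = 1.98
  [4→5]: (0.75+0.54)/2 × 1 = 0.645
  Sum = 3.855 mg/L·h
transdermal patch tail: 0.54/0.345 = 1.565; AUC_ev,0→∞ = 3.855 + 1.565 = 5.42 mg/L·h
F = (AUC_ev/D_ev)/(AUC_iv/D_iv) = (5.42/25)/(353.272/25) = 0.2168/14.13088 = 0.0153

F = 0.0153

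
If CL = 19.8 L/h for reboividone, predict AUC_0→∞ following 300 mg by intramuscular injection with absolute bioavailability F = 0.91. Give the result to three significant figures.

AUC = 13.8 mg/L·h

AUC_0→∞ = F × Dose / CL
        = 0.91 × 300 / 19.8 = 13.7879 mg/L·h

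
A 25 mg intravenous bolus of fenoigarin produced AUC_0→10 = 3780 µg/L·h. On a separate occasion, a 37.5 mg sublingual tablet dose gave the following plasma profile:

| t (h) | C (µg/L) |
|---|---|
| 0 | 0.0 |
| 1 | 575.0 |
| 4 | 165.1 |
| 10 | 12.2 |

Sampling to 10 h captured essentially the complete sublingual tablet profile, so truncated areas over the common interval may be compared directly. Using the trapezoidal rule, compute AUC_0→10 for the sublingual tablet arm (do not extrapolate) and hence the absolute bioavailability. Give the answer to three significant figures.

F = 0.340

Trapezoidal AUC_0→10 (sublingual tablet):
  [0→1]: (0.0+575.0)/2 × 1 = 287.5
  [1→4]: (575.0+165.1)/2 × 3 = 1110.15
  [4→10]: (165.1+12.2)/2 × 6 = 531.9
  Sum = 1929.55 µg/L·h
F = (AUC_ev/D_ev)/(AUC_iv/D_iv) = (1929.55/37.5)/(3780/25) = 51.4547/151.2 = 0.3403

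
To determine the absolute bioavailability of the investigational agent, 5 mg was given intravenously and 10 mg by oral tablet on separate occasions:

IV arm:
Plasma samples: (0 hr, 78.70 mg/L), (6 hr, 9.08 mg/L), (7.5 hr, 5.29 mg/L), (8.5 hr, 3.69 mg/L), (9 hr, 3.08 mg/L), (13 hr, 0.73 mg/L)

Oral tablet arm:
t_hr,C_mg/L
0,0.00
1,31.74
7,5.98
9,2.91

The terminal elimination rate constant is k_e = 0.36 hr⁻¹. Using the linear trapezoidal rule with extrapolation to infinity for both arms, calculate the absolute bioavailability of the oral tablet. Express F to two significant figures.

Trapezoidal AUC_0→13 (IV):
  [0→6]: (78.70+9.08)/2 × 6 = 263.34
  [6→7.5]: (9.08+5.29)/2 × 1.5 = 10.7775
  [7.5→8.5]: (5.29+3.69)/2 × 1 = 4.49
  [8.5→9]: (3.69+3.08)/2 × 0.5 = 1.6925
  [9→13]: (3.08+0.73)/2 × 4 = 7.62
  Sum = 287.92 mg/L·hr
IV tail: 0.73/0.36 = 2.028; AUC_iv,0→∞ = 287.92 + 2.028 = 289.948 mg/L·hr
Trapezoidal AUC_0→9 (oral tablet):
  [0→1]: (0.00+31.74)/2 × 1 = 15.87
  [1→7]: (31.74+5.98)/2 × 6 = 113.16
  [7→9]: (5.98+2.91)/2 × 2 = 8.89
  Sum = 137.92 mg/L·hr
oral tablet tail: 2.91/0.36 = 8.083; AUC_ev,0→∞ = 137.92 + 8.083 = 146.003 mg/L·hr
F = (AUC_ev/D_ev)/(AUC_iv/D_iv) = (146.003/10)/(289.948/5) = 14.6003/57.9896 = 0.2518

F = 0.25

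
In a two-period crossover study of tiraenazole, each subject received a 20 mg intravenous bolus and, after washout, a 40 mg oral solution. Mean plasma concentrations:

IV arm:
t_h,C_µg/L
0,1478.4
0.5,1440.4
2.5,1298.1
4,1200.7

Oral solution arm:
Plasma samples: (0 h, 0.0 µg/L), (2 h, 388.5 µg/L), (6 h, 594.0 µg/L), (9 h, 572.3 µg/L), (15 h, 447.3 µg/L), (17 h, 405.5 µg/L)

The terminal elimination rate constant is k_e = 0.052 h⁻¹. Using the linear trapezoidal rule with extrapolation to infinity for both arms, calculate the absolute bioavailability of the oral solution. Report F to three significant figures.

Trapezoidal AUC_0→4 (IV):
  [0→0.5]: (1478.4+1440.4)/2 × 0.5 = 729.7
  [0.5→2.5]: (1440.4+1298.1)/2 × 2 = 2738.5
  [2.5→4]: (1298.1+1200.7)/2 × 1.5 = 1874.1
  Sum = 5342.3 µg/L·h
IV tail: 1200.7/0.052 = 23090.385; AUC_iv,0→∞ = 5342.3 + 23090.385 = 28432.685 µg/L·h
Trapezoidal AUC_0→17 (oral solution):
  [0→2]: (0.0+388.5)/2 × 2 = 388.5
  [2→6]: (388.5+594.0)/2 × 4 = 1965.0
  [6→9]: (594.0+572.3)/2 × 3 = 1749.45
  [9→15]: (572.3+447.3)/2 × 6 = 3058.8
  [15→17]: (447.3+405.5)/2 × 2 = 852.8
  Sum = 8014.55 µg/L·h
oral solution tail: 405.5/0.052 = 7798.077; AUC_ev,0→∞ = 8014.55 + 7798.077 = 15812.627 µg/L·h
F = (AUC_ev/D_ev)/(AUC_iv/D_iv) = (15812.627/40)/(28432.685/20) = 395.316/1421.63 = 0.2781

F = 0.278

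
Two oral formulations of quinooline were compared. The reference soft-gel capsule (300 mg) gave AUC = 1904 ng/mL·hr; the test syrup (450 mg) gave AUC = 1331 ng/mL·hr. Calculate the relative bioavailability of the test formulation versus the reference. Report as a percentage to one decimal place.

F_rel = 46.6%

F_rel = (AUC_test/D_test) / (AUC_ref/D_ref)
      = (1331/450) / (1904/300)
      = 2.95778 / 6.34667 = 0.4660 = 46.60%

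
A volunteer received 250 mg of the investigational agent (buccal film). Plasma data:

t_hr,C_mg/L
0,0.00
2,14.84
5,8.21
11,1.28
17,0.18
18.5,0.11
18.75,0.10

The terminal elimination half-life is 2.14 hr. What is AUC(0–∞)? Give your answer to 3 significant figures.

AUC = 82.8 mg/L·hr

Trapezoidal AUC_0→18.75:
  [0→2]: (0.00+14.84)/2 × 2 = 14.84
  [2→5]: (14.84+8.21)/2 × 3 = 34.575
  [5→11]: (8.21+1.28)/2 × 6 = 28.47
  [11→17]: (1.28+0.18)/2 × 6 = 4.38
  [17→18.5]: (0.18+0.11)/2 × 1.5 = 0.2175
  [18.5→18.75]: (0.11+0.10)/2 × 0.25 = 0.02625
  Sum = 82.50875 mg/L·hr
k_e = ln2 / t½ = 0.693147 / 2.14 = 0.3239 hr^-1
Extrapolated tail: C_last / k_e = 0.10 / 0.3239 = 0.309
AUC_0→∞ = 82.50875 + 0.309 = 82.81775 mg/L·hr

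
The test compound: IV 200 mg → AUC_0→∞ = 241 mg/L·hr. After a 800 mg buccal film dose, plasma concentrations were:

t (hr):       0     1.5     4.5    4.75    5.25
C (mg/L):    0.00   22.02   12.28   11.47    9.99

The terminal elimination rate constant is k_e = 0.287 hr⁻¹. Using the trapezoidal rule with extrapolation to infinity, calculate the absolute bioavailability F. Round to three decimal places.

Trapezoidal AUC_0→5.25 (buccal film):
  [0→1.5]: (0.00+22.02)/2 × 1.5 = 16.515
  [1.5→4.5]: (22.02+12.28)/2 × 3 = 51.45
  [4.5→4.75]: (12.28+11.47)/2 × 0.25 = 2.96875
  [4.75→5.25]: (11.47+9.99)/2 × 0.5 = 5.365
  Sum = 76.29875 mg/L·hr
Tail: C_last/k_e = 9.99/0.287 = 34.808
AUC_0→∞ (buccal film) = 76.29875 + 34.808 = 111.10675 mg/L·hr
F = (AUC_ev/D_ev)/(AUC_iv/D_iv) = (111.10675/800)/(241/200) = 0.138883/1.205 = 0.1153

F = 0.115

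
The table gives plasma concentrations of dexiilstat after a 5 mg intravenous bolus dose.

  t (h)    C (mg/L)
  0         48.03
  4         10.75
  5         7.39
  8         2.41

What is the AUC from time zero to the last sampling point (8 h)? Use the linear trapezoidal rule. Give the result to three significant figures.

Trapezoidal AUC_0→8:
  [0→4]: (48.03+10.75)/2 × 4 = 117.56
  [4→5]: (10.75+7.39)/2 × 1 = 9.07
  [5→8]: (7.39+2.41)/2 × 3 = 14.7
  Sum = 141.33 mg/L·h

AUC = 141 mg/L·h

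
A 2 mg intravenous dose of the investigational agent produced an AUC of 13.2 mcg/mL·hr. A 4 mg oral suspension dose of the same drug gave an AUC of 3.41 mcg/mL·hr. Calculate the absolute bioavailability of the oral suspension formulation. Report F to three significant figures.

F = (AUC_ev / D_ev) / (AUC_iv / D_iv)
  = (3.41/4) / (13.2/2)
  = 0.8525 / 6.6 = 0.1292

F = 0.129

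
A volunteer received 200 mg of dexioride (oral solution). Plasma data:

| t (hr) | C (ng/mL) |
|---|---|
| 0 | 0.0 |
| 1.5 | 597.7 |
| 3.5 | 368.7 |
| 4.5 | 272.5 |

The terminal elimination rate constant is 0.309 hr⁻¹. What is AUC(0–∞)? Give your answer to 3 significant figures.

AUC = 2620 ng/mL·hr

Trapezoidal AUC_0→4.5:
  [0→1.5]: (0.0+597.7)/2 × 1.5 = 448.275
  [1.5→3.5]: (597.7+368.7)/2 × 2 = 966.4
  [3.5→4.5]: (368.7+272.5)/2 × 1 = 320.6
  Sum = 1735.275 ng/mL·hr
Extrapolated tail: C_last / k_e = 272.5 / 0.309 = 881.877
AUC_0→∞ = 1735.275 + 881.877 = 2617.152 ng/mL·hr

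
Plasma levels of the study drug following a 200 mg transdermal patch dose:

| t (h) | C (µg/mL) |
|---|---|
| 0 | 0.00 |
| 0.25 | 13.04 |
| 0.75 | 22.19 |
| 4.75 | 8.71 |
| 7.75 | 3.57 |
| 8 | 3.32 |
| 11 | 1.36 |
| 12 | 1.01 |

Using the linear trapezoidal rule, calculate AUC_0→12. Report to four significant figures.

AUC = 99.72 µg/mL·h

Trapezoidal AUC_0→12:
  [0→0.25]: (0.00+13.04)/2 × 0.25 = 1.63
  [0.25→0.75]: (13.04+22.19)/2 × 0.5 = 8.8075
  [0.75→4.75]: (22.19+8.71)/2 × 4 = 61.8
  [4.75→7.75]: (8.71+3.57)/2 × 3 = 18.42
  [7.75→8]: (3.57+3.32)/2 × 0.25 = 0.86125
  [8→11]: (3.32+1.36)/2 × 3 = 7.02
  [11→12]: (1.36+1.01)/2 × 1 = 1.185
  Sum = 99.72375 µg/mL·h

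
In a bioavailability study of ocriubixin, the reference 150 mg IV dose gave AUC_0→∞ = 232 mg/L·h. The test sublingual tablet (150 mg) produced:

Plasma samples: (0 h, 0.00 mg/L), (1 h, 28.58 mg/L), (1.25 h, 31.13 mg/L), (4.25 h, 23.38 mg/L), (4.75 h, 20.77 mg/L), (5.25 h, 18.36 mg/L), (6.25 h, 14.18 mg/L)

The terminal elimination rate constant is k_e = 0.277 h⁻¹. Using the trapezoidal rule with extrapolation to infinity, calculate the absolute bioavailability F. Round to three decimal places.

Trapezoidal AUC_0→6.25 (sublingual tablet):
  [0→1]: (0.00+28.58)/2 × 1 = 14.29
  [1→1.25]: (28.58+31.13)/2 × 0.25 = 7.46375
  [1.25→4.25]: (31.13+23.38)/2 × 3 = 81.765
  [4.25→4.75]: (23.38+20.77)/2 × 0.5 = 11.0375
  [4.75→5.25]: (20.77+18.36)/2 × 0.5 = 9.7825
  [5.25→6.25]: (18.36+14.18)/2 × 1 = 16.27
  Sum = 140.60875 mg/L·h
Tail: C_last/k_e = 14.18/0.277 = 51.191
AUC_0→∞ (sublingual tablet) = 140.60875 + 51.191 = 191.79975 mg/L·h
F = (AUC_ev/D_ev)/(AUC_iv/D_iv) = (191.79975/150)/(232/150) = 1.278665/1.54667 = 0.8267

F = 0.827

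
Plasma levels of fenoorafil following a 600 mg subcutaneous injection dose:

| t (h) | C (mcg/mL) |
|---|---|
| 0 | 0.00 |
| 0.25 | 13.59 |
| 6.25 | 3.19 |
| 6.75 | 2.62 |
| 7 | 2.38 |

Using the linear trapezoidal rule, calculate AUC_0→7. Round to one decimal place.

AUC = 54.1 mcg/mL·h

Trapezoidal AUC_0→7:
  [0→0.25]: (0.00+13.59)/2 × 0.25 = 1.69875
  [0.25→6.25]: (13.59+3.19)/2 × 6 = 50.34
  [6.25→6.75]: (3.19+2.62)/2 × 0.5 = 1.4525
  [6.75→7]: (2.62+2.38)/2 × 0.25 = 0.625
  Sum = 54.11625 mcg/mL·h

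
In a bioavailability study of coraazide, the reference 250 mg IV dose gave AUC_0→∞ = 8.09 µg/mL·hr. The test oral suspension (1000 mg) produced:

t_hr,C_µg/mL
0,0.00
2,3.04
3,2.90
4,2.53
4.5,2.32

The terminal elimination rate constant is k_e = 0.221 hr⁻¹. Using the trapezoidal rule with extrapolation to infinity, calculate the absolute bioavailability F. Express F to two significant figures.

Trapezoidal AUC_0→4.5 (oral suspension):
  [0→2]: (0.00+3.04)/2 × 2 = 3.04
  [2→3]: (3.04+2.90)/2 × 1 = 2.97
  [3→4]: (2.90+2.53)/2 × 1 = 2.715
  [4→4.5]: (2.53+2.32)/2 × 0.5 = 1.2125
  Sum = 9.9375 µg/mL·hr
Tail: C_last/k_e = 2.32/0.221 = 10.498
AUC_0→∞ (oral suspension) = 9.9375 + 10.498 = 20.4355 µg/mL·hr
F = (AUC_ev/D_ev)/(AUC_iv/D_iv) = (20.4355/1000)/(8.09/250) = 0.0204355/0.03236 = 0.6315

F = 0.63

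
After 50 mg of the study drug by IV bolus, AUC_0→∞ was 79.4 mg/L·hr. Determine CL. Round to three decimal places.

CL = 0.630 L/hr

CL = Dose_iv / AUC_0→∞
   = 50 / 79.4 = 0.629723 L/hr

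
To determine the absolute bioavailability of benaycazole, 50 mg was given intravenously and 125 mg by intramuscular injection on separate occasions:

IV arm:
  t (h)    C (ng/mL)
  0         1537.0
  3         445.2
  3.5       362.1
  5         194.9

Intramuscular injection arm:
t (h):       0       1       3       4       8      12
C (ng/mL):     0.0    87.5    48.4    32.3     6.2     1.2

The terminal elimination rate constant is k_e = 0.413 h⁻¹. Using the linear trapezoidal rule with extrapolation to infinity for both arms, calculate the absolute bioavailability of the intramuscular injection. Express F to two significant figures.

Trapezoidal AUC_0→5 (IV):
  [0→3]: (1537.0+445.2)/2 × 3 = 2973.3
  [3→3.5]: (445.2+362.1)/2 × 0.5 = 201.825
  [3.5→5]: (362.1+194.9)/2 × 1.5 = 417.75
  Sum = 3592.875 ng/mL·h
IV tail: 194.9/0.413 = 471.913; AUC_iv,0→∞ = 3592.875 + 471.913 = 4064.788 ng/mL·h
Trapezoidal AUC_0→12 (intramuscular injection):
  [0→1]: (0.0+87.5)/2 × 1 = 43.75
  [1→3]: (87.5+48.4)/2 × 2 = 135.9
  [3→4]: (48.4+32.3)/2 × 1 = 40.35
  [4→8]: (32.3+6.2)/2 × 4 = 77.0
  [8→12]: (6.2+1.2)/2 × 4 = 14.8
  Sum = 311.8 ng/mL·h
intramuscular injection tail: 1.2/0.413 = 2.906; AUC_ev,0→∞ = 311.8 + 2.906 = 314.706 ng/mL·h
F = (AUC_ev/D_ev)/(AUC_iv/D_iv) = (314.706/125)/(4064.788/50) = 2.517648/81.29576 = 0.0310

F = 0.031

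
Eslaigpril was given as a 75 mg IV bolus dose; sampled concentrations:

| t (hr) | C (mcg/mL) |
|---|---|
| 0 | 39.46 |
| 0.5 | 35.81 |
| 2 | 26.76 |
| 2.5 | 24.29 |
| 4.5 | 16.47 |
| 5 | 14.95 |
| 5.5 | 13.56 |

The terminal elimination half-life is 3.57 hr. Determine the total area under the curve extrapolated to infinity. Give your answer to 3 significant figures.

AUC = 204 mcg/mL·hr

Trapezoidal AUC_0→5.5:
  [0→0.5]: (39.46+35.81)/2 × 0.5 = 18.8175
  [0.5→2]: (35.81+26.76)/2 × 1.5 = 46.9275
  [2→2.5]: (26.76+24.29)/2 × 0.5 = 12.7625
  [2.5→4.5]: (24.29+16.47)/2 × 2 = 40.76
  [4.5→5]: (16.47+14.95)/2 × 0.5 = 7.855
  [5→5.5]: (14.95+13.56)/2 × 0.5 = 7.1275
  Sum = 134.25 mcg/mL·hr
k_e = ln2 / t½ = 0.693147 / 3.57 = 0.1942 hr^-1
Extrapolated tail: C_last / k_e = 13.56 / 0.1942 = 69.825
AUC_0→∞ = 134.25 + 69.825 = 204.075 mcg/mL·hr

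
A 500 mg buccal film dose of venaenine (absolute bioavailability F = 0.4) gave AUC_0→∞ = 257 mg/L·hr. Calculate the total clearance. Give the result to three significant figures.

CL = 0.778 L/hr

CL = F × Dose / AUC_0→∞
   = 0.4 × 500 / 257 = 0.77821 L/hr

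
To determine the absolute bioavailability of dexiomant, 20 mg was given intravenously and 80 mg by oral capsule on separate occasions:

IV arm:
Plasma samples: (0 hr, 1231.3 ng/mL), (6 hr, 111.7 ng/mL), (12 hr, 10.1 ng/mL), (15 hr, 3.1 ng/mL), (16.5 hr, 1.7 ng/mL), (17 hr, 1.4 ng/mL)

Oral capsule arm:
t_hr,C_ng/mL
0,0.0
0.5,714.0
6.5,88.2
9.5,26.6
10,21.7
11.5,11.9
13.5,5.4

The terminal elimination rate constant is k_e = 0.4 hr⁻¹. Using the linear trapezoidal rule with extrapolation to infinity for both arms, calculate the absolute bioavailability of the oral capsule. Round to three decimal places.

F = 0.160

Trapezoidal AUC_0→17 (IV):
  [0→6]: (1231.3+111.7)/2 × 6 = 4029.0
  [6→12]: (111.7+10.1)/2 × 6 = 365.4
  [12→15]: (10.1+3.1)/2 × 3 = 19.8
  [15→16.5]: (3.1+1.7)/2 × 1.5 = 3.6
  [16.5→17]: (1.7+1.4)/2 × 0.5 = 0.775
  Sum = 4418.575 ng/mL·hr
IV tail: 1.4/0.4 = 3.500; AUC_iv,0→∞ = 4418.575 + 3.500 = 4422.075 ng/mL·hr
Trapezoidal AUC_0→13.5 (oral capsule):
  [0→0.5]: (0.0+714.0)/2 × 0.5 = 178.5
  [0.5→6.5]: (714.0+88.2)/2 × 6 = 2406.6
  [6.5→9.5]: (88.2+26.6)/2 × 3 = 172.2
  [9.5→10]: (26.6+21.7)/2 × 0.5 = 12.075
  [10→11.5]: (21.7+11.9)/2 × 1.5 = 25.2
  [11.5→13.5]: (11.9+5.4)/2 × 2 = 17.3
  Sum = 2811.875 ng/mL·hr
oral capsule tail: 5.4/0.4 = 13.500; AUC_ev,0→∞ = 2811.875 + 13.500 = 2825.375 ng/mL·hr
F = (AUC_ev/D_ev)/(AUC_iv/D_iv) = (2825.375/80)/(4422.075/20) = 35.3172/221.10375 = 0.1597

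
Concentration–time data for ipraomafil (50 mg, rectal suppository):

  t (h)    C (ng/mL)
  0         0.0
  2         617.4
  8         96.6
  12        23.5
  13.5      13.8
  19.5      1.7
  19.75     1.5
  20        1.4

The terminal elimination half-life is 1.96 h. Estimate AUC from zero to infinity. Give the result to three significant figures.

AUC = 3080 ng/mL·h

Trapezoidal AUC_0→20:
  [0→2]: (0.0+617.4)/2 × 2 = 617.4
  [2→8]: (617.4+96.6)/2 × 6 = 2142.0
  [8→12]: (96.6+23.5)/2 × 4 = 240.2
  [12→13.5]: (23.5+13.8)/2 × 1.5 = 27.975
  [13.5→19.5]: (13.8+1.7)/2 × 6 = 46.5
  [19.5→19.75]: (1.7+1.5)/2 × 0.25 = 0.4
  [19.75→20]: (1.5+1.4)/2 × 0.25 = 0.3625
  Sum = 3074.8375 ng/mL·h
k_e = ln2 / t½ = 0.693147 / 1.96 = 0.3536 h^-1
Extrapolated tail: C_last / k_e = 1.4 / 0.3536 = 3.959
AUC_0→∞ = 3074.8375 + 3.959 = 3078.7965 ng/mL·h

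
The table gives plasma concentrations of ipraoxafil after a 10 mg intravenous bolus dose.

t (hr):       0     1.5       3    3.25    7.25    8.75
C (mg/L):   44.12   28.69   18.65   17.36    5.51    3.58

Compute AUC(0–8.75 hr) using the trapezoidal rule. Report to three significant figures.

Trapezoidal AUC_0→8.75:
  [0→1.5]: (44.12+28.69)/2 × 1.5 = 54.6075
  [1.5→3]: (28.69+18.65)/2 × 1.5 = 35.505
  [3→3.25]: (18.65+17.36)/2 × 0.25 = 4.50125
  [3.25→7.25]: (17.36+5.51)/2 × 4 = 45.74
  [7.25→8.75]: (5.51+3.58)/2 × 1.5 = 6.8175
  Sum = 147.17125 mg/L·hr

AUC = 147 mg/L·hr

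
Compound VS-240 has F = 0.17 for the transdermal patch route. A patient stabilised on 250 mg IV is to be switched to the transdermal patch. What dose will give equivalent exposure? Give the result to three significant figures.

For equal systemic exposure: F × D_ev = D_iv
D_ev = D_iv / F = 250 / 0.17 = 1470.59 mg

D_transdermal = 1470 mg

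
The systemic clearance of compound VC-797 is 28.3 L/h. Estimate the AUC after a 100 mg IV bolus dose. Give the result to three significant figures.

AUC_0→∞ = Dose_iv / CL
        = 100 / 28.3 = 3.53357 mg/L·h

AUC = 3.53 mg/L·h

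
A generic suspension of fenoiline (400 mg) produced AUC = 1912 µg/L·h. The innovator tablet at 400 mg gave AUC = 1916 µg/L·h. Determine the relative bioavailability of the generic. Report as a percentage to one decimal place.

F_rel = (AUC_test/D_test) / (AUC_ref/D_ref)
      = (1912/400) / (1916/400)
      = 4.78 / 4.79 = 0.9979 = 99.79%

F_rel = 99.8%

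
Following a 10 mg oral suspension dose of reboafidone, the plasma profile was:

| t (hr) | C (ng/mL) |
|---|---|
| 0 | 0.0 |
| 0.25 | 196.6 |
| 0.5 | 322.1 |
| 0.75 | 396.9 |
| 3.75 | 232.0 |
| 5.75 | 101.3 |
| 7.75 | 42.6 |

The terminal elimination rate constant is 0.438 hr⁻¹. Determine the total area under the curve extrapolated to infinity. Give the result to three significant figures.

Trapezoidal AUC_0→7.75:
  [0→0.25]: (0.0+196.6)/2 × 0.25 = 24.575
  [0.25→0.5]: (196.6+322.1)/2 × 0.25 = 64.8375
  [0.5→0.75]: (322.1+396.9)/2 × 0.25 = 89.875
  [0.75→3.75]: (396.9+232.0)/2 × 3 = 943.35
  [3.75→5.75]: (232.0+101.3)/2 × 2 = 333.3
  [5.75→7.75]: (101.3+42.6)/2 × 2 = 143.9
  Sum = 1599.8375 ng/mL·hr
Extrapolated tail: C_last / k_e = 42.6 / 0.438 = 97.260
AUC_0→∞ = 1599.8375 + 97.260 = 1697.0975 ng/mL·hr

AUC = 1700 ng/mL·hr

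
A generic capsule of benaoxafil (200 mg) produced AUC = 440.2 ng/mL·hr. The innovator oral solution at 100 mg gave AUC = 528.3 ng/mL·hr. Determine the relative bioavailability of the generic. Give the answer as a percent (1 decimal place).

F_rel = (AUC_test/D_test) / (AUC_ref/D_ref)
      = (440.2/200) / (528.3/100)
      = 2.201 / 5.283 = 0.4166 = 41.66%

F_rel = 41.7%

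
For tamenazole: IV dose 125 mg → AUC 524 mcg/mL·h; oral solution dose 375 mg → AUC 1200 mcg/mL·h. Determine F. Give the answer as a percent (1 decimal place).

F = 76.3%

F = (AUC_ev / D_ev) / (AUC_iv / D_iv)
  = (1200/375) / (524/125)
  = 3.2 / 4.192 = 0.7634
  = 76.34%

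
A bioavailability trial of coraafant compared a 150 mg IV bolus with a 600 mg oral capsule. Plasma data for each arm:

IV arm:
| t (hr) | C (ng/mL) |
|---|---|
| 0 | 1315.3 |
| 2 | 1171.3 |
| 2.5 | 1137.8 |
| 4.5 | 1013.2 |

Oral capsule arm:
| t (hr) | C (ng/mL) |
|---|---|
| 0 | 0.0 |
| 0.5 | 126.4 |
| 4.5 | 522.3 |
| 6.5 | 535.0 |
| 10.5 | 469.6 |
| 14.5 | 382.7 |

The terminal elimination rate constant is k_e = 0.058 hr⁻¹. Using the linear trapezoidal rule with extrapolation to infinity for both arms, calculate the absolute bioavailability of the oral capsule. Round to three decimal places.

Trapezoidal AUC_0→4.5 (IV):
  [0→2]: (1315.3+1171.3)/2 × 2 = 2486.6
  [2→2.5]: (1171.3+1137.8)/2 × 0.5 = 577.275
  [2.5→4.5]: (1137.8+1013.2)/2 × 2 = 2151.0
  Sum = 5214.875 ng/mL·hr
IV tail: 1013.2/0.058 = 17468.966; AUC_iv,0→∞ = 5214.875 + 17468.966 = 22683.841 ng/mL·hr
Trapezoidal AUC_0→14.5 (oral capsule):
  [0→0.5]: (0.0+126.4)/2 × 0.5 = 31.6
  [0.5→4.5]: (126.4+522.3)/2 × 4 = 1297.4
  [4.5→6.5]: (522.3+535.0)/2 × 2 = 1057.3
  [6.5→10.5]: (535.0+469.6)/2 × 4 = 2009.2
  [10.5→14.5]: (469.6+382.7)/2 × 4 = 1704.6
  Sum = 6100.1 ng/mL·hr
oral capsule tail: 382.7/0.058 = 6598.276; AUC_ev,0→∞ = 6100.1 + 6598.276 = 12698.376 ng/mL·hr
F = (AUC_ev/D_ev)/(AUC_iv/D_iv) = (12698.376/600)/(22683.841/150) = 21.16396/151.226 = 0.1399

F = 0.140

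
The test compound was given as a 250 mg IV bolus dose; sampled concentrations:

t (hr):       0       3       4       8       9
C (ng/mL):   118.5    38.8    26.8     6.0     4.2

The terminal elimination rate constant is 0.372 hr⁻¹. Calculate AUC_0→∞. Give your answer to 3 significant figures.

AUC = 351 ng/mL·hr

Trapezoidal AUC_0→9:
  [0→3]: (118.5+38.8)/2 × 3 = 235.95
  [3→4]: (38.8+26.8)/2 × 1 = 32.8
  [4→8]: (26.8+6.0)/2 × 4 = 65.6
  [8→9]: (6.0+4.2)/2 × 1 = 5.1
  Sum = 339.45 ng/mL·hr
Extrapolated tail: C_last / k_e = 4.2 / 0.372 = 11.290
AUC_0→∞ = 339.45 + 11.290 = 350.74 ng/mL·hr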